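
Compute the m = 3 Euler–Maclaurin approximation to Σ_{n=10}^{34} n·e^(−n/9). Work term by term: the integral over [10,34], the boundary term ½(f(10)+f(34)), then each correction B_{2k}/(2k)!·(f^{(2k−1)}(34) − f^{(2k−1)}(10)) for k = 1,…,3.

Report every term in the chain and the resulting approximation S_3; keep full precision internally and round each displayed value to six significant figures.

S_3 ≈ 49.4725

∫_10^34 x·e^(−x/9) dx evaluates to 47.4400.
½[f(10) + f(34)] = ½[3.29193 + 0.777698] = 2.03481.
Running total after boundary: 49.4748.
Correction k=1: B_{2}/2! · (f^{(1)}(34) − f^{(1)}(10)) = 1/12 · (-0.0635374 − (-0.0365770)) = -0.00224670.
Running total after k=1: 49.4725.
Correction k=2: B_{4}/4! · (f^{(3)}(34) − f^{(3)}(10)) = −1/720 · (-0.000219635 − 0.00767665) = 1.09671e-05.
Running total after k=2: 49.4725.
Correction k=3: B_{6}/6! · (f^{(5)}(34) − f^{(5)}(10)) = 1/30240 · (4.26101e-06 − 0.000195122) = -6.31154e-09.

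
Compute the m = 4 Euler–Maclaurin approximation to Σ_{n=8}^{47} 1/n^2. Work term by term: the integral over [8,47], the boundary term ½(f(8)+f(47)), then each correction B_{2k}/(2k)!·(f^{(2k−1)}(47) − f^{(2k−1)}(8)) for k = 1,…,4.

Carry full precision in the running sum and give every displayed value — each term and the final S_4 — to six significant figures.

S_4 ≈ 0.112085

∫_8^47 1/x^2 dx evaluates to 0.103723.
Endpoint term: (f(8) + f(47))/2 = (0.0156250 + 0.000452694)/2 = 0.00803885.
Integral + boundary = 0.111762.
Order-1 term: 1/12 · (-1.92636e-05 − (-0.00390625)) = 0.000323916.
Running total after k=1: 0.112086.
Order-2 term: −1/720 · (-1.04646e-07 − (-0.000732422)) = -1.01711e-06.
Running total after k=2: 0.112085.
Order-3 term: 1/30240 · (-1.42117e-09 − (-0.000343323)) = 1.13532e-08.
Running total after k=3: 0.112085.
Order-4 term: −1/1209600 · (-3.60280e-11 − (-0.000300407)) = -2.48353e-10.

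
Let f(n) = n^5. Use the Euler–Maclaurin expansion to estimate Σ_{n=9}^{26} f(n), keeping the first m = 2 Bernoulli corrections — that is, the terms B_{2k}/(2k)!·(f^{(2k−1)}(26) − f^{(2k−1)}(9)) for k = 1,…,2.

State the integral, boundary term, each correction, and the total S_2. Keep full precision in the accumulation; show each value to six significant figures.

S_2 ≈ 5.75552e+07

Integral: ∫_9^26 x^5 dx = 5.13974e+07.
Endpoint term: (f(9) + f(26))/2 = (59049.0 + 1.18814e+07)/2 = 5.97021e+06.
So far: 5.73676e+07.
k=1: B_{2}/(2)! × [f^{(1)}(26) − f^{(1)}(9)] = 1/12 × (2.28488e+06 − 32805.0) = 187673.
Partial sum through k=1: 5.75553e+07.
k=2: B_{4}/(4)! × [f^{(3)}(26) − f^{(3)}(9)] = −1/720 × (40560.0 − 4860.00) = -49.5833.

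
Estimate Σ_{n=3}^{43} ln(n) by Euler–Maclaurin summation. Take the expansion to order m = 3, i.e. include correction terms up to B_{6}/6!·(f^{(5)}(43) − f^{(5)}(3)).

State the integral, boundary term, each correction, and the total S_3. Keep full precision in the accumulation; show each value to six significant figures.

Integral: ∫_3^43 ln(x) dx = 118.436.
Endpoint term: (f(3) + f(43))/2 = (1.09861 + 3.76120)/2 = 2.42991.
Integral + boundary = 120.866.
Correction k=1: B_{2}/2! · (f^{(1)}(43) − f^{(1)}(3)) = 1/12 · (0.0232558 − 0.333333) = -0.0258398.
Running total after k=1: 120.840.
Correction k=2: B_{4}/4! · (f^{(3)}(43) − f^{(3)}(3)) = −1/720 · (2.51550e-05 − 0.0740741) = 0.000102846.
Running total after k=2: 120.840.
Correction k=3: B_{6}/6! · (f^{(5)}(43) − f^{(5)}(3)) = 1/30240 · (1.63256e-07 − 0.0987654) = -3.26605e-06.

S_3 ≈ 120.840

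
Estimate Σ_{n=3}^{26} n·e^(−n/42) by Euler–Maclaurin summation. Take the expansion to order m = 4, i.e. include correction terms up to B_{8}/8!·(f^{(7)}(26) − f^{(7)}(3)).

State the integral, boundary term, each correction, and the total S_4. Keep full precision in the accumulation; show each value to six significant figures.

S_4 ≈ 230.217

The integral term ∫_3^26 x·e^(−x/42) dx = 221.875.
Endpoint term: (f(3) + f(26))/2 = (2.79319 + 13.9999)/2 = 8.39654.
Integral + boundary = 230.272.
Order-1 term: 1/12 · (0.205126 − 0.864558) = -0.0549527.
Partial sum through k=1: 230.217.
Order-2 term: −1/720 · (0.000726780 − 0.00154574) = 1.13744e-06.
Partial sum through k=2: 230.217.
Order-3 term: 1/30240 · (7.58093e-07 − 1.47470e-06) = -2.36972e-11.
Partial sum through k=3: 230.217.
Order-4 term: −1/1209600 · (6.25952e-10 − 1.17524e-09) = 4.54108e-16.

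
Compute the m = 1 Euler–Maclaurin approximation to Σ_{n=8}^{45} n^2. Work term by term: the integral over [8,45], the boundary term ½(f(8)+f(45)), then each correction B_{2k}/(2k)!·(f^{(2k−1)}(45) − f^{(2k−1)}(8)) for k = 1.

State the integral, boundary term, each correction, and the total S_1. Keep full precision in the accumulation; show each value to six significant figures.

S_1 ≈ 31255.0

Integral: ∫_8^45 x^2 dx = 30204.3.
Boundary: ½(f(8) + f(45)) = ½(64.0000 + 2025.00) = 1044.50.
Integral + boundary = 31248.8.
k=1: B_{2}/(2)! × [f^{(1)}(45) − f^{(1)}(8)] = 1/12 × (90.0000 − 16.0000) = 6.16667.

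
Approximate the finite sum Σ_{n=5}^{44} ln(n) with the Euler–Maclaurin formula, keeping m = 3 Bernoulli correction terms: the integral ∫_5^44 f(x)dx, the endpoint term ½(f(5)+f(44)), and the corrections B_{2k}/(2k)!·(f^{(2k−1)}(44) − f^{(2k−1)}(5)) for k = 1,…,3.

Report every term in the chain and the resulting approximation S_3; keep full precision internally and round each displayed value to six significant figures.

∫_5^44 ln(x) dx evaluates to 119.457.
½[f(5) + f(44)] = ½[1.60944 + 3.78419] = 2.69681.
Integral + boundary = 122.154.
Order-1 term: 1/12 · (0.0227273 − 0.200000) = -0.0147727.
Running total after k=1: 122.139.
Order-2 term: −1/720 · (2.34786e-05 − 0.0160000) = 2.21896e-05.
Running total after k=2: 122.139.
Order-3 term: 1/30240 · (1.45528e-07 − 0.00768000) = -2.53963e-07.

S_3 ≈ 122.139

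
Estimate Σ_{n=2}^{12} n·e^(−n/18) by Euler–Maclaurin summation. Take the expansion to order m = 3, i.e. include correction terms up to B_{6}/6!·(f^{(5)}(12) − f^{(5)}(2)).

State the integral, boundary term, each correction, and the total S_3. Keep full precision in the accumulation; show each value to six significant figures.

Integral: ∫_2^12 x·e^(−x/18) dx = 44.8969.
Boundary: ½(f(2) + f(12)) = ½(1.78968 + 6.16101) = 3.97534.
So far: 48.8723.
Order-1 term: 1/12 · (0.171139 − 0.795413) = -0.0520228.
Running total after k=1: 48.8202.
Order-2 term: −1/720 · (0.00369745 − 0.00797868) = 5.94615e-06.
Running total after k=2: 48.8202.
Order-3 term: 1/30240 · (2.11935e-05 − 4.16740e-05) = -6.77266e-10.

S_3 ≈ 48.8202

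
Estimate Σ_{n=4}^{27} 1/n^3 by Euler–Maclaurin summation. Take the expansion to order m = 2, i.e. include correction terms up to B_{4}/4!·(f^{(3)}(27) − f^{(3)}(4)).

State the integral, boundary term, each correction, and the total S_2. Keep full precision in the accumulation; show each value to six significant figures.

∫_4^27 1/x^3 dx evaluates to 0.0305641.
½[f(4) + f(27)] = ½[0.0156250 + 5.08053e-05] = 0.00783790.
Running total after boundary: 0.0384020.
Order-1 term: 1/12 · (-5.64503e-06 − (-0.0117188)) = 0.000976092.
Running total after k=1: 0.0393781.
Order-2 term: −1/720 · (-1.54870e-07 − (-0.0146484)) = -2.03448e-05.

S_2 ≈ 0.0393578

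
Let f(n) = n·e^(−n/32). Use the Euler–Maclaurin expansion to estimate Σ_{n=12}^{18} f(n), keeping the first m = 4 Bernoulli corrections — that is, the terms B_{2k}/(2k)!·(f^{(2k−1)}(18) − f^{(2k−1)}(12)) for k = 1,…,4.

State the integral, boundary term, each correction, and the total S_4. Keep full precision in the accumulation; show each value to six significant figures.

The integral term ∫_12^18 x·e^(−x/32) dx = 56.0508.
½[f(12) + f(18)] = ½[8.24747 + 10.2561] = 9.25178.
So far: 65.3026.
Order-1 term: 1/12 · (0.249280 − 0.429556) = -0.0150230.
Running total after k=1: 65.2875.
Order-2 term: −1/720 · (0.00135629 − 0.00176185) = 5.63271e-07.
Running total after k=2: 65.2875.
Order-3 term: 1/30240 · (2.41128e-06 − 3.03146e-06) = -2.05085e-11.
Running total after k=3: 65.2875.
Order-4 term: −1/1209600 · (3.41607e-09 − 4.24058e-09) = 6.81641e-16.

S_4 ≈ 65.2875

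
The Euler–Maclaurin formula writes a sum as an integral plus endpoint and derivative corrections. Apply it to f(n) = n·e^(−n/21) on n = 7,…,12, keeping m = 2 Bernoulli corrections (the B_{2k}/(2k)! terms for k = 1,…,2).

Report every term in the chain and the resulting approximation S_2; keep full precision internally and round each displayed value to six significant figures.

∫_7^12 x·e^(−x/21) dx evaluates to 29.9708.
½[f(7) + f(12)] = ½[5.01572 + 6.77662] = 5.89617.
Running total after boundary: 35.8669.
Order-1 term: 1/12 · (0.242022 − 0.477688) = -0.0196388.
Running total after k=1: 35.8473.
Order-2 term: −1/720 · (0.00310988 − 0.00433277) = 1.69845e-06.

S_2 ≈ 35.8473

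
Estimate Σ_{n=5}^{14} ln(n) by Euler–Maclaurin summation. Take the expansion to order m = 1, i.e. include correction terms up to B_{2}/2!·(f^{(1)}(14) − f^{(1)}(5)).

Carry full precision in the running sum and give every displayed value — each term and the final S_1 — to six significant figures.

∫_5^14 ln(x) dx evaluates to 19.8996.
Endpoint term: (f(5) + f(14))/2 = (1.60944 + 2.63906)/2 = 2.12425.
So far: 22.0239.
Correction k=1: B_{2}/2! · (f^{(1)}(14) − f^{(1)}(5)) = 1/12 · (0.0714286 − 0.200000) = -0.0107143.

S_1 ≈ 22.0131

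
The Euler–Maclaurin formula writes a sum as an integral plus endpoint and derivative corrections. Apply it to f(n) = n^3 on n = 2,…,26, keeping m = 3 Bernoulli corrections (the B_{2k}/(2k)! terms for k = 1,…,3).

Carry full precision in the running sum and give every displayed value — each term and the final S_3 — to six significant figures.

S_3 ≈ 123200

Integral: ∫_2^26 x^3 dx = 114240.
Endpoint term: (f(2) + f(26))/2 = (8.00000 + 17576.0)/2 = 8792.00.
So far: 123032.
k=1: B_{2}/(2)! × [f^{(1)}(26) − f^{(1)}(2)] = 1/12 × (2028.00 − 12.0000) = 168.000.
After k=1: 123200.
k=2: B_{4}/(4)! × [f^{(3)}(26) − f^{(3)}(2)] = −1/720 × (6.00000 − 6.00000) = 0.00000.
After k=2: 123200.
k=3: B_{6}/(6)! × [f^{(5)}(26) − f^{(5)}(2)] = 1/30240 × (0.00000 − 0.00000) = 0.00000.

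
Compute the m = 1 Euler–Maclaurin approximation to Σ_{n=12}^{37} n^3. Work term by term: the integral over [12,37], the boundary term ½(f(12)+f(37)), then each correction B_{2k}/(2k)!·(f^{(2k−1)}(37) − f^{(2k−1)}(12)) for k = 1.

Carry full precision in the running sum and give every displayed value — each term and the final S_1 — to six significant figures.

S_1 ≈ 489853

∫_12^37 x^3 dx evaluates to 463356.
Endpoint term: (f(12) + f(37))/2 = (1728.00 + 50653.0)/2 = 26190.5.
So far: 489547.
k=1: B_{2}/(2)! × [f^{(1)}(37) − f^{(1)}(12)] = 1/12 × (4107.00 − 432.000) = 306.250.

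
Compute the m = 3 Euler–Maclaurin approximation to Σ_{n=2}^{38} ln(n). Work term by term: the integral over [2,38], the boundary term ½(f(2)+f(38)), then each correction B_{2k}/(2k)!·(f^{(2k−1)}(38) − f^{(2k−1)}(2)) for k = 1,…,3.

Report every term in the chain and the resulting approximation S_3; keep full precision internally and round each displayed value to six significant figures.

S_3 ≈ 102.968

∫_2^38 ln(x) dx evaluates to 100.842.
Boundary: ½(f(2) + f(38)) = ½(0.693147 + 3.63759) = 2.16537.
Running total after boundary: 103.007.
k=1: B_{2}/(2)! × [f^{(1)}(38) − f^{(1)}(2)] = 1/12 × (0.0263158 − 0.500000) = -0.0394737.
After k=1: 102.968.
k=2: B_{4}/(4)! × [f^{(3)}(38) − f^{(3)}(2)] = −1/720 × (3.64485e-05 − 0.250000) = 0.000347172.
After k=2: 102.968.
k=3: B_{6}/(6)! × [f^{(5)}(38) − f^{(5)}(2)] = 1/30240 × (3.02896e-07 − 0.750000) = -2.48016e-05.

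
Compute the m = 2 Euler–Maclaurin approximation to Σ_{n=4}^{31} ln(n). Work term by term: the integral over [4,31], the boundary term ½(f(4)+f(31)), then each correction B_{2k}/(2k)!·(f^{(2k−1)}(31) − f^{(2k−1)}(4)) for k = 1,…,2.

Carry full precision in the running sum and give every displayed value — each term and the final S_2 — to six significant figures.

S_2 ≈ 76.3005

The integral term ∫_4^31 ln(x) dx = 73.9084.
½[f(4) + f(31)] = ½[1.38629 + 3.43399] = 2.41014.
So far: 76.3186.
Correction k=1: B_{2}/2! · (f^{(1)}(31) − f^{(1)}(4)) = 1/12 · (0.0322581 − 0.250000) = -0.0181452.
After k=1: 76.3004.
Correction k=2: B_{4}/4! · (f^{(3)}(31) − f^{(3)}(4)) = −1/720 · (6.71344e-05 − 0.0312500) = 4.33095e-05.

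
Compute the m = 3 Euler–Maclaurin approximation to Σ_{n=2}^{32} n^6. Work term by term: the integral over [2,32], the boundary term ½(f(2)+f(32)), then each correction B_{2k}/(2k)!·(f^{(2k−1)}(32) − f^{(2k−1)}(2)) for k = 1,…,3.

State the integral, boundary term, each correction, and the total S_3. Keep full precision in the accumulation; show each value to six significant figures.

The integral term ∫_2^32 x^6 dx = 4.90853e+09.
Endpoint term: (f(2) + f(32))/2 = (64.0000 + 1.07374e+09)/2 = 5.36871e+08.
Integral + boundary = 5.44540e+09.
Order-1 term: 1/12 · (2.01327e+08 − 192.000) = 1.67772e+07.
Partial sum through k=1: 5.46218e+09.
Order-2 term: −1/720 · (3.93216e+06 − 960.000) = -5460.00.
Partial sum through k=2: 5.46218e+09.
Order-3 term: 1/30240 · (23040.0 − 1440.00) = 0.714286.

S_3 ≈ 5.46218e+09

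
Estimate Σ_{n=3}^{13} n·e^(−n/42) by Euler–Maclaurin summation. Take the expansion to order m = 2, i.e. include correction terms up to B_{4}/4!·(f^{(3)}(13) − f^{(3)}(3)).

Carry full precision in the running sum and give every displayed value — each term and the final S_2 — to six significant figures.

S_2 ≈ 70.7756

Integral: ∫_3^13 x·e^(−x/42) dx = 64.6392.
Boundary: ½(f(3) + f(13)) = ½(2.79319 + 9.53935) = 6.16627.
So far: 70.8055.
k=1: B_{2}/(2)! × [f^{(1)}(13) − f^{(1)}(3)] = 1/12 × (0.506669 − 0.864558) = -0.0298241.
Partial sum through k=1: 70.7756.
k=2: B_{4}/(4)! × [f^{(3)}(13) − f^{(3)}(3)] = −1/720 × (0.00111920 − 0.00154574) = 5.92421e-07.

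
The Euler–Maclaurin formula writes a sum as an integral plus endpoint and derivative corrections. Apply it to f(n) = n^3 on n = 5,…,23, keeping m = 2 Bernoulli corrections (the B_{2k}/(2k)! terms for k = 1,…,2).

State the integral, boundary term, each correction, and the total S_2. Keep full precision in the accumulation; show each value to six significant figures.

Integral: ∫_5^23 x^3 dx = 69804.0.
½[f(5) + f(23)] = ½[125.000 + 12167.0] = 6146.00.
So far: 75950.0.
Order-1 term: 1/12 · (1587.00 − 75.0000) = 126.000.
Partial sum through k=1: 76076.0.
Order-2 term: −1/720 · (6.00000 − 6.00000) = 0.00000.

S_2 ≈ 76076.0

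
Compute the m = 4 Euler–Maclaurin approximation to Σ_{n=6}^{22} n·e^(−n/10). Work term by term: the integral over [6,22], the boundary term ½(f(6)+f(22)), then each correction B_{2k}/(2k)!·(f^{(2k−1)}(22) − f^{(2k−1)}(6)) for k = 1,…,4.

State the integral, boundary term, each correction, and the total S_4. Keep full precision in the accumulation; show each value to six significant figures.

∫_6^22 x·e^(−x/10) dx evaluates to 52.3529.
Boundary: ½(f(6) + f(22)) = ½(3.29287 + 2.43767) = 2.86527.
Running total after boundary: 55.2181.
Correction k=1: B_{2}/2! · (f^{(1)}(22) − f^{(1)}(6)) = 1/12 · (-0.132964 − 0.219525) = -0.0293740.
Partial sum through k=1: 55.1887.
Correction k=2: B_{4}/4! · (f^{(3)}(22) − f^{(3)}(6)) = −1/720 · (0.000886425 − 0.0131715) = 1.70626e-05.
Partial sum through k=2: 55.1888.
Correction k=3: B_{6}/6! · (f^{(5)}(22) − f^{(5)}(6)) = 1/30240 · (3.10249e-05 − 0.000241477) = -6.95940e-09.
Partial sum through k=3: 55.1888.
Correction k=4: B_{8}/8! · (f^{(7)}(22) − f^{(7)}(6)) = −1/1209600 · (5.31855e-07 − 3.51239e-06) = 2.46407e-12.

S_4 ≈ 55.1888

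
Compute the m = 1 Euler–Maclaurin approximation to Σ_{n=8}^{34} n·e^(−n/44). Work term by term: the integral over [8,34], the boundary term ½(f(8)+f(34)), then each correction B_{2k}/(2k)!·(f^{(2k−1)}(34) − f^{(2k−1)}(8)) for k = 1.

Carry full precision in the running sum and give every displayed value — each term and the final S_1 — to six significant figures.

S_1 ≈ 334.030

∫_8^34 x·e^(−x/44) dx evaluates to 322.894.
Boundary: ½(f(8) + f(34)) = ½(6.67002 + 15.6996) = 11.1848.
So far: 334.079.
k=1: B_{2}/(2)! × [f^{(1)}(34) − f^{(1)}(8)] = 1/12 × (0.104944 − 0.682161) = -0.0481015.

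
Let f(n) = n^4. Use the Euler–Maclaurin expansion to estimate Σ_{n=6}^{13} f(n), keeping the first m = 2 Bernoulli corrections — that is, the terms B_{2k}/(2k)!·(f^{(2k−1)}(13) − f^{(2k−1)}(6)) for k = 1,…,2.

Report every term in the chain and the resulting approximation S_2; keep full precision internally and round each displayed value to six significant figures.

Integral: ∫_6^13 x^4 dx = 72703.4.
½[f(6) + f(13)] = ½[1296.00 + 28561.0] = 14928.5.
Integral + boundary = 87631.9.
Order-1 term: 1/12 · (8788.00 − 864.000) = 660.333.
Partial sum through k=1: 88292.2.
Order-2 term: −1/720 · (312.000 − 144.000) = -0.233333.

S_2 ≈ 88292.0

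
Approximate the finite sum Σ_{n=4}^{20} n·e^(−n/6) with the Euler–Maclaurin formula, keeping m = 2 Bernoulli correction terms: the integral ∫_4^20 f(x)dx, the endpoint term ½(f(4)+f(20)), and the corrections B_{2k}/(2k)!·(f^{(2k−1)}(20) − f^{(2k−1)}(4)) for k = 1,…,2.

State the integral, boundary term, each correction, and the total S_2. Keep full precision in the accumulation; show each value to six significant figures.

Integral: ∫_4^20 x·e^(−x/6) dx = 25.2399.
½[f(4) + f(20)] = ½[2.05367 + 0.713480] = 1.38357.
Integral + boundary = 26.6235.
k=1: B_{2}/(2)! × [f^{(1)}(20) − f^{(1)}(4)] = 1/12 × (-0.0832393 − 0.171139) = -0.0211982.
Partial sum through k=1: 26.6023.
k=2: B_{4}/(4)! × [f^{(3)}(20) − f^{(3)}(4)] = −1/720 × (-0.000330315 − 0.0332770) = 4.66769e-05.

S_2 ≈ 26.6023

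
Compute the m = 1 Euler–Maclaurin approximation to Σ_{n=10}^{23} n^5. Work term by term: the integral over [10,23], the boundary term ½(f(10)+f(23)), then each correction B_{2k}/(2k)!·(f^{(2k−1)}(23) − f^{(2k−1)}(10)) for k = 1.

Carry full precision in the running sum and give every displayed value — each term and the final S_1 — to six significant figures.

The integral term ∫_10^23 x^5 dx = 2.45060e+07.
Endpoint term: (f(10) + f(23))/2 = (100000 + 6.43634e+06)/2 = 3.26817e+06.
So far: 2.77742e+07.
Order-1 term: 1/12 · (1.39920e+06 − 50000.0) = 112434.

S_1 ≈ 2.78866e+07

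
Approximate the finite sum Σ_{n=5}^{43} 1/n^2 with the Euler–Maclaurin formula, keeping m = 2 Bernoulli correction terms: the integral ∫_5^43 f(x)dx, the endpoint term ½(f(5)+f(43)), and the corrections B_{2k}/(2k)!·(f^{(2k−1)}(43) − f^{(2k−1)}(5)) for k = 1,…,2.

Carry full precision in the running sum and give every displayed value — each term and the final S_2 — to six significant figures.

The integral term ∫_5^43 1/x^2 dx = 0.176744.
Endpoint term: (f(5) + f(43))/2 = (0.0400000 + 0.000540833)/2 = 0.0202704.
Running total after boundary: 0.197015.
Correction k=1: B_{2}/2! · (f^{(1)}(43) − f^{(1)}(5)) = 1/12 · (-2.51550e-05 − (-0.0160000)) = 0.00133124.
Running total after k=1: 0.198346.
Correction k=2: B_{4}/4! · (f^{(3)}(43) − f^{(3)}(5)) = −1/720 · (-1.63256e-07 − (-0.00768000)) = -1.06664e-05.

S_2 ≈ 0.198335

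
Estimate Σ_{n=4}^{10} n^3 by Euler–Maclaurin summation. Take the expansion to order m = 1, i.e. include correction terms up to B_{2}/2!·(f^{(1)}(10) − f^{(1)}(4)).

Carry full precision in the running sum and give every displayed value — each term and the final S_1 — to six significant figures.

S_1 ≈ 2989.00

The integral term ∫_4^10 x^3 dx = 2436.00.
Endpoint term: (f(4) + f(10))/2 = (64.0000 + 1000.00)/2 = 532.000.
So far: 2968.00.
Correction k=1: B_{2}/2! · (f^{(1)}(10) − f^{(1)}(4)) = 1/12 · (300.000 − 48.0000) = 21.0000.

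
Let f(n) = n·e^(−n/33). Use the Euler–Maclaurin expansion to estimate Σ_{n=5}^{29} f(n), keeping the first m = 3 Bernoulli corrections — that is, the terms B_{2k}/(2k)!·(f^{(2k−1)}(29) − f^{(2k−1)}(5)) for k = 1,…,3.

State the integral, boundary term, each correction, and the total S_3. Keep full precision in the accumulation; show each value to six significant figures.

The integral term ∫_5^29 x·e^(−x/33) dx = 228.019.
Endpoint term: (f(5) + f(29))/2 = (4.29702 + 12.0433)/2 = 8.17016.
Integral + boundary = 236.189.
Order-1 term: 1/12 · (0.0503377 − 0.729192) = -0.0565712.
Running total after k=1: 236.132.
Order-2 term: −1/720 · (0.000808916 − 0.00224794) = 1.99864e-06.
Running total after k=2: 236.132.
Order-3 term: 1/30240 · (1.44317e-06 − 3.51357e-06) = -6.84656e-11.

S_3 ≈ 236.132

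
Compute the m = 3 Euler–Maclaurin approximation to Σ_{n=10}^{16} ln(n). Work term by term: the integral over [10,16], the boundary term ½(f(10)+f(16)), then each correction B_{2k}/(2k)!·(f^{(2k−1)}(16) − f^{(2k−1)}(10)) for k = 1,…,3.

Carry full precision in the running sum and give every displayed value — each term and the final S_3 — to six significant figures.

S_3 ≈ 17.8700

The integral term ∫_10^16 ln(x) dx = 15.3356.
Endpoint term: (f(10) + f(16))/2 = (2.30259 + 2.77259)/2 = 2.53759.
Running total after boundary: 17.8732.
Order-1 term: 1/12 · (0.0625000 − 0.100000) = -0.00312500.
Running total after k=1: 17.8700.
Order-2 term: −1/720 · (0.000488281 − 0.00200000) = 2.09961e-06.
Running total after k=2: 17.8700.
Order-3 term: 1/30240 · (2.28882e-05 − 0.000240000) = -7.17962e-09.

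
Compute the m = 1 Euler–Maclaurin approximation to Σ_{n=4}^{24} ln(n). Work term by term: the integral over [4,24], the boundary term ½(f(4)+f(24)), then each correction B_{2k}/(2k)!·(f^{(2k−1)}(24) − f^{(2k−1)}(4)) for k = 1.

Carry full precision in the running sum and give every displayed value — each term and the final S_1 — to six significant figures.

Integral: ∫_4^24 ln(x) dx = 50.7281.
Endpoint term: (f(4) + f(24))/2 = (1.38629 + 3.17805)/2 = 2.28217.
Integral + boundary = 53.0103.
Correction k=1: B_{2}/2! · (f^{(1)}(24) − f^{(1)}(4)) = 1/12 · (0.0416667 − 0.250000) = -0.0173611.

S_1 ≈ 52.9929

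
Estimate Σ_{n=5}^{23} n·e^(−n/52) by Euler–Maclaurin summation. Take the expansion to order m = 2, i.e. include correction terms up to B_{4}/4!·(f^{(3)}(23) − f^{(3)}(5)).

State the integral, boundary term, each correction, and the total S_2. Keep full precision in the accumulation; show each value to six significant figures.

Integral: ∫_5^23 x·e^(−x/52) dx = 186.321.
Boundary: ½(f(5) + f(23)) = ½(4.54162 + 14.7787) = 9.66016.
So far: 195.981.
Order-1 term: 1/12 · (0.358346 − 0.820985) = -0.0385533.
Partial sum through k=1: 195.942.
Order-2 term: −1/720 · (0.000607785 − 0.000975456) = 5.10655e-07.

S_2 ≈ 195.942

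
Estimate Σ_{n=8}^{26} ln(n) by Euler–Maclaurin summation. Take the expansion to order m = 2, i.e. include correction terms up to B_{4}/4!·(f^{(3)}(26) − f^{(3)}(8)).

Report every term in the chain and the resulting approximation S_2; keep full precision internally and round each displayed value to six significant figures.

The integral term ∫_8^26 ln(x) dx = 50.0750.
½[f(8) + f(26)] = ½[2.07944 + 3.25810] = 2.66877.
Integral + boundary = 52.7437.
k=1: B_{2}/(2)! × [f^{(1)}(26) − f^{(1)}(8)] = 1/12 × (0.0384615 − 0.125000) = -0.00721154.
After k=1: 52.7365.
k=2: B_{4}/(4)! × [f^{(3)}(26) − f^{(3)}(8)] = −1/720 × (0.000113792 − 0.00390625) = 5.26730e-06.

S_2 ≈ 52.7365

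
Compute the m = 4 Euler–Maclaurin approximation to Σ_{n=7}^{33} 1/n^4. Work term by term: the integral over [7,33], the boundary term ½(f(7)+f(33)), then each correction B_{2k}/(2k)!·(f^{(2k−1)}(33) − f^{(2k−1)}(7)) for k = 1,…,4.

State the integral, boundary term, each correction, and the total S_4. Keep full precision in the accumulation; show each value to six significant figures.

∫_7^33 1/x^4 dx evaluates to 0.000962542.
Boundary: ½(f(7) + f(33)) = ½(0.000416493 + 8.43226e-07) = 0.000208668.
So far: 0.00117121.
k=1: B_{2}/(2)! × [f^{(1)}(33) − f^{(1)}(7)] = 1/12 × (-1.02209e-07 − (-0.000237996)) = 1.98245e-05.
After k=1: 0.00119103.
k=2: B_{4}/(4)! × [f^{(3)}(33) − f^{(3)}(7)] = −1/720 × (-2.81568e-09 − (-0.000145712)) = -2.02374e-07.
After k=2: 0.00119083.
k=3: B_{6}/(6)! × [f^{(5)}(33) − f^{(5)}(7)] = 1/30240 × (-1.44792e-10 − (-0.000166528)) = 5.50687e-09.
After k=3: 0.00119084.
k=4: B_{8}/(8)! × [f^{(7)}(33) − f^{(7)}(7)] = −1/1209600 × (-1.19663e-11 − (-0.000305868)) = -2.52867e-10.

S_4 ≈ 0.00119084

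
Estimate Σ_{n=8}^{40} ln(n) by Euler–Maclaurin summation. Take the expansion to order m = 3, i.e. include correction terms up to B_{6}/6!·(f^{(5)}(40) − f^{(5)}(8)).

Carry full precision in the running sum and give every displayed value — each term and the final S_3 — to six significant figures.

S_3 ≈ 101.795

The integral term ∫_8^40 ln(x) dx = 98.9196.
Endpoint term: (f(8) + f(40))/2 = (2.07944 + 3.68888)/2 = 2.88416.
So far: 101.804.
Correction k=1: B_{2}/2! · (f^{(1)}(40) − f^{(1)}(8)) = 1/12 · (0.0250000 − 0.125000) = -0.00833333.
Running total after k=1: 101.795.
Correction k=2: B_{4}/4! · (f^{(3)}(40) − f^{(3)}(8)) = −1/720 · (3.12500e-05 − 0.00390625) = 5.38194e-06.
Running total after k=2: 101.795.
Correction k=3: B_{6}/6! · (f^{(5)}(40) − f^{(5)}(8)) = 1/30240 · (2.34375e-07 − 0.000732422) = -2.42125e-08.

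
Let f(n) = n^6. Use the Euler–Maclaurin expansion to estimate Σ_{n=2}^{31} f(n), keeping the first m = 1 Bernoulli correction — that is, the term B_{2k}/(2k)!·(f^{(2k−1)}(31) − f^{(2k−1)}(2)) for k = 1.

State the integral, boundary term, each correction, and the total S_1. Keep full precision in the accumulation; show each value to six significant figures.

S_1 ≈ 4.38844e+09

Integral: ∫_2^31 x^6 dx = 3.93037e+09.
Endpoint term: (f(2) + f(31))/2 = (64.0000 + 8.87504e+08)/2 = 4.43752e+08.
Running total after boundary: 4.37413e+09.
Order-1 term: 1/12 · (1.71775e+08 − 192.000) = 1.43146e+07.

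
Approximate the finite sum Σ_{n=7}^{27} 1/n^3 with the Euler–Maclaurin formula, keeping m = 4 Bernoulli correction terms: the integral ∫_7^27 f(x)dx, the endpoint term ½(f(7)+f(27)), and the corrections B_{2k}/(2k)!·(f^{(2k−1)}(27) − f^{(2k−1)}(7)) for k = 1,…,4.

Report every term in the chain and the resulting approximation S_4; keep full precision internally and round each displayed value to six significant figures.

Integral: ∫_7^27 1/x^3 dx = 0.00951821.
½[f(7) + f(27)] = ½[0.00291545 + 5.08053e-05] = 0.00148313.
Integral + boundary = 0.0110013.
Order-1 term: 1/12 · (-5.64503e-06 − (-0.00124948)) = 0.000103653.
Partial sum through k=1: 0.0111050.
Order-2 term: −1/720 · (-1.54870e-07 − (-0.000509992)) = -7.08107e-07.
Partial sum through k=2: 0.0111043.
Order-3 term: 1/30240 · (-8.92258e-09 − (-0.000437136)) = 1.44552e-08.
Partial sum through k=3: 0.0111043.
Order-4 term: −1/1209600 · (-8.81242e-10 − (-0.000642322)) = -5.31019e-10.

S_4 ≈ 0.0111043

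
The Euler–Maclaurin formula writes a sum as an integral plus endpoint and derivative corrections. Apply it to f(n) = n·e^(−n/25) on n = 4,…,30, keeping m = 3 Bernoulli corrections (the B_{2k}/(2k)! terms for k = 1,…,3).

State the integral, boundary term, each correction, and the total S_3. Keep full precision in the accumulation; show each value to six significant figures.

The integral term ∫_4^30 x·e^(−x/25) dx = 203.662.
Endpoint term: (f(4) + f(30))/2 = (3.40858 + 9.03583)/2 = 6.22220.
Running total after boundary: 209.884.
k=1: B_{2}/(2)! × [f^{(1)}(30) − f^{(1)}(4)] = 1/12 × (-0.0602388 − 0.715801) = -0.0646700.
Running total after k=1: 209.820.
k=2: B_{4}/(4)! × [f^{(3)}(30) − f^{(3)}(4)] = −1/720 × (0.000867439 − 0.00387214) = 4.17320e-06.
Running total after k=2: 209.820.
k=3: B_{6}/(6)! × [f^{(5)}(30) − f^{(5)}(4)] = 1/30240 × (2.93002e-06 − 1.05584e-05) = -2.52261e-10.

S_3 ≈ 209.820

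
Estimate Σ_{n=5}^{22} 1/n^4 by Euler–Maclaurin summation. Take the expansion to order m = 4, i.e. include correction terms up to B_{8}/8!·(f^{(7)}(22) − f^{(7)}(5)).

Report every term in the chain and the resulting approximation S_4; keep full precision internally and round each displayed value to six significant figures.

S_4 ≈ 0.00354207

Integral: ∫_5^22 1/x^4 dx = 0.00263536.
½[f(5) + f(22)] = ½[0.00160000 + 4.26883e-06] = 0.000802134.
So far: 0.00343750.
Order-1 term: 1/12 · (-7.76152e-07 − (-0.00128000)) = 0.000106602.
After k=1: 0.00354410.
Order-2 term: −1/720 · (-4.81086e-08 − (-0.00153600)) = -2.13327e-06.
After k=2: 0.00354197.
Order-3 term: 1/30240 · (-5.56628e-09 − (-0.00344064)) = 1.13778e-07.
After k=3: 0.00354208.
Order-4 term: −1/1209600 · (-1.03505e-09 − (-0.0123863)) = -1.02400e-08.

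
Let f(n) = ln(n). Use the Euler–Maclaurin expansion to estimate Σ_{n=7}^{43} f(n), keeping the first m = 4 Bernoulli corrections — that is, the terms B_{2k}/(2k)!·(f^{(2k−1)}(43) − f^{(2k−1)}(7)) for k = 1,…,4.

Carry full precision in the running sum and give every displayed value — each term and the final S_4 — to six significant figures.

Integral: ∫_7^43 ln(x) dx = 112.110.
Endpoint term: (f(7) + f(43))/2 = (1.94591 + 3.76120)/2 = 2.85356.
Running total after boundary: 114.964.
Correction k=1: B_{2}/2! · (f^{(1)}(43) − f^{(1)}(7)) = 1/12 · (0.0232558 − 0.142857) = -0.00996678.
After k=1: 114.954.
Correction k=2: B_{4}/4! · (f^{(3)}(43) − f^{(3)}(7)) = −1/720 · (2.51550e-05 − 0.00583090) = 8.06354e-06.
After k=2: 114.954.
Correction k=3: B_{6}/6! · (f^{(5)}(43) − f^{(5)}(7)) = 1/30240 · (1.63256e-07 − 0.00142798) = -4.72160e-08.
After k=3: 114.954.
Correction k=4: B_{8}/8! · (f^{(7)}(43) − f^{(7)}(7)) = −1/1209600 · (2.64883e-09 − 0.000874271) = 7.22775e-10.

S_4 ≈ 114.954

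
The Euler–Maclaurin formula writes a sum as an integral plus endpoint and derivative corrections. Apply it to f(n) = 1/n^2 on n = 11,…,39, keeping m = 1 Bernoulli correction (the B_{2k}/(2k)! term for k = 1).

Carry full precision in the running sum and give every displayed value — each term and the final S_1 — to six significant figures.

S_1 ≈ 0.0698514

∫_11^39 1/x^2 dx evaluates to 0.0652681.
Endpoint term: (f(11) + f(39))/2 = (0.00826446 + 0.000657462)/2 = 0.00446096.
Running total after boundary: 0.0697290.
Order-1 term: 1/12 · (-3.37160e-05 − (-0.00150263)) = 0.000122409.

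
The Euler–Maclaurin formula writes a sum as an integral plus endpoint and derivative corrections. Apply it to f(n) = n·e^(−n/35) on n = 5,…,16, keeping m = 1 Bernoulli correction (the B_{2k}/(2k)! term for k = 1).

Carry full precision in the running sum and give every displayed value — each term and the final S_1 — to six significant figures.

∫_5^16 x·e^(−x/35) dx evaluates to 83.5636.
½[f(5) + f(16)] = ½[4.33439 + 10.1294] = 7.23191.
So far: 90.7955.
Correction k=1: B_{2}/2! · (f^{(1)}(16) − f^{(1)}(5)) = 1/12 · (0.343677 − 0.743038) = -0.0332801.

S_1 ≈ 90.7622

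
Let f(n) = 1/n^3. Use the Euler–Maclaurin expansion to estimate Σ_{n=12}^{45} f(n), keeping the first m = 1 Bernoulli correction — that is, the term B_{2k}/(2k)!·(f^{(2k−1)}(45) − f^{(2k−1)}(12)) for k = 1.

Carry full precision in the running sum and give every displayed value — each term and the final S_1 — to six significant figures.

S_1 ≈ 0.00353214

∫_12^45 1/x^3 dx evaluates to 0.00322531.
Boundary: ½(f(12) + f(45)) = ½(0.000578704 + 1.09739e-05) = 0.000294839.
So far: 0.00352015.
Order-1 term: 1/12 · (-7.31596e-07 − (-0.000144676)) = 1.19954e-05.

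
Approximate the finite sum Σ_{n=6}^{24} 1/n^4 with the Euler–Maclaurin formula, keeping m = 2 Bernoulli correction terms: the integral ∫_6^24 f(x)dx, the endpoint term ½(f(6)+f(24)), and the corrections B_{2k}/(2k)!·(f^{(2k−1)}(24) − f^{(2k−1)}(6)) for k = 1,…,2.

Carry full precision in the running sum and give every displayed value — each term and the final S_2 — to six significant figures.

S_2 ≈ 0.00194864

Integral: ∫_6^24 1/x^4 dx = 0.00151910.
Endpoint term: (f(6) + f(24))/2 = (0.000771605 + 3.01408e-06)/2 = 0.000387310.
Integral + boundary = 0.00190641.
Order-1 term: 1/12 · (-5.02347e-07 − (-0.000514403)) = 4.28251e-05.
Partial sum through k=1: 0.00194923.
Order-2 term: −1/720 · (-2.61639e-08 − (-0.000428669)) = -5.95338e-07.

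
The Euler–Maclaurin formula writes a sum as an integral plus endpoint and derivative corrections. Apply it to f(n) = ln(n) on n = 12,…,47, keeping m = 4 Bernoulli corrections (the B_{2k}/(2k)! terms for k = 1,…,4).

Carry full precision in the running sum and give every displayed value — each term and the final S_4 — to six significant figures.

S_4 ≈ 119.300

∫_12^47 ln(x) dx evaluates to 116.138.
Endpoint term: (f(12) + f(47))/2 = (2.48491 + 3.85015)/2 = 3.16753.
Integral + boundary = 119.306.
Correction k=1: B_{2}/2! · (f^{(1)}(47) − f^{(1)}(12)) = 1/12 · (0.0212766 − 0.0833333) = -0.00517139.
Partial sum through k=1: 119.300.
Correction k=2: B_{4}/4! · (f^{(3)}(47) − f^{(3)}(12)) = −1/720 · (1.92636e-05 − 0.00115741) = 1.58076e-06.
Partial sum through k=2: 119.300.
Correction k=3: B_{6}/6! · (f^{(5)}(47) − f^{(5)}(12)) = 1/30240 · (1.04646e-07 − 9.64506e-05) = -3.18604e-09.
Partial sum through k=3: 119.300.
Correction k=4: B_{8}/8! · (f^{(7)}(47) − f^{(7)}(12)) = −1/1209600 · (1.42117e-09 − 2.00939e-05) = 1.66108e-11.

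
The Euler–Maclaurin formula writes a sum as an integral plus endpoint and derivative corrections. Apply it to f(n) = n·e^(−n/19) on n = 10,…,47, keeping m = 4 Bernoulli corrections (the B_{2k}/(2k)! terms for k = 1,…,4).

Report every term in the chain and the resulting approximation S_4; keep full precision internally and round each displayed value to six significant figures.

S_4 ≈ 224.740

∫_10^47 x·e^(−x/19) dx evaluates to 219.839.
Boundary: ½(f(10) + f(47)) = ½(5.90778 + 3.96087) = 4.93432.
Integral + boundary = 224.773.
Correction k=1: B_{2}/2! · (f^{(1)}(47) − f^{(1)}(10)) = 1/12 · (-0.124193 − 0.279842) = -0.0336696.
Running total after k=1: 224.740.
Correction k=2: B_{4}/4! · (f^{(3)}(47) − f^{(3)}(10)) = −1/720 · (0.000122866 − 0.00404819) = 5.45184e-06.
Running total after k=2: 224.740.
Correction k=3: B_{6}/6! · (f^{(5)}(47) − f^{(5)}(10)) = 1/30240 · (1.63368e-06 − 2.02803e-05) = -6.16622e-10.
Running total after k=3: 224.740.
Correction k=4: B_{8}/8! · (f^{(7)}(47) − f^{(7)}(10)) = −1/1209600 · (8.10804e-09 − 8.12931e-08) = 6.05035e-14.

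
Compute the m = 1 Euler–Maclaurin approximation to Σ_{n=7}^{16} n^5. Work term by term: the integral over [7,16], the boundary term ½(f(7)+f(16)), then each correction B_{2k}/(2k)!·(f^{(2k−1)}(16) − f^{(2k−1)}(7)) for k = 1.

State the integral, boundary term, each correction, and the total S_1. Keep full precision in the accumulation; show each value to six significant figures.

S_1 ≈ 3.33559e+06

Integral: ∫_7^16 x^5 dx = 2.77659e+06.
Boundary: ½(f(7) + f(16)) = ½(16807.0 + 1.04858e+06) = 532692.
Integral + boundary = 3.30929e+06.
Correction k=1: B_{2}/2! · (f^{(1)}(16) − f^{(1)}(7)) = 1/12 · (327680 − 12005.0) = 26306.2.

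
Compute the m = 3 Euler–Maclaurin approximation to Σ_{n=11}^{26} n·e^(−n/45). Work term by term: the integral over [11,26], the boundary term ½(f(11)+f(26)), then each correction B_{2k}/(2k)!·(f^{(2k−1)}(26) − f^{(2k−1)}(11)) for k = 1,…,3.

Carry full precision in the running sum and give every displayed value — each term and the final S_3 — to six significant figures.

The integral term ∫_11^26 x·e^(−x/45) dx = 180.657.
Endpoint term: (f(11) + f(26))/2 = (8.61453 + 14.5897)/2 = 11.6021.
Running total after boundary: 192.259.
Correction k=1: B_{2}/2! · (f^{(1)}(26) − f^{(1)}(11)) = 1/12 · (0.236927 − 0.591705) = -0.0295648.
Running total after k=1: 192.229.
Correction k=2: B_{4}/4! · (f^{(3)}(26) − f^{(3)}(11)) = −1/720 · (0.000671217 − 0.00106567) = 5.47853e-07.
Running total after k=2: 192.229.
Correction k=3: B_{6}/6! · (f^{(5)}(26) − f^{(5)}(11)) = 1/30240 · (6.05152e-07 − 9.08218e-07) = -1.00220e-11.

S_3 ≈ 192.229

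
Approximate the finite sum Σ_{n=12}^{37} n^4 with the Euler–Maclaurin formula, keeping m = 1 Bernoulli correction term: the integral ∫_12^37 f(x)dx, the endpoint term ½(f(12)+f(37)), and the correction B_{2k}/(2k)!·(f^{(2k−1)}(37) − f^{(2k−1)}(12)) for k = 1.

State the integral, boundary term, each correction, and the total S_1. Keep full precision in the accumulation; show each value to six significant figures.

The integral term ∫_12^37 x^4 dx = 1.38190e+07.
Boundary: ½(f(12) + f(37)) = ½(20736.0 + 1.87416e+06) = 947448.
So far: 1.47665e+07.
Order-1 term: 1/12 · (202612 − 6912.00) = 16308.3.

S_1 ≈ 1.47828e+07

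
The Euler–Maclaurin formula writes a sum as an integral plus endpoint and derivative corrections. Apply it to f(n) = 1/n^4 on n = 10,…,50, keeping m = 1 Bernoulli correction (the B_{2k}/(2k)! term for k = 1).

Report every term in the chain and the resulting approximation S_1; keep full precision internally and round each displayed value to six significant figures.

S_1 ≈ 0.000384079

∫_10^50 1/x^4 dx evaluates to 0.000330667.
Endpoint term: (f(10) + f(50))/2 = (0.000100000 + 1.60000e-07)/2 = 5.00800e-05.
Integral + boundary = 0.000380747.
k=1: B_{2}/(2)! × [f^{(1)}(50) − f^{(1)}(10)] = 1/12 × (-1.28000e-08 − (-4.00000e-05)) = 3.33227e-06.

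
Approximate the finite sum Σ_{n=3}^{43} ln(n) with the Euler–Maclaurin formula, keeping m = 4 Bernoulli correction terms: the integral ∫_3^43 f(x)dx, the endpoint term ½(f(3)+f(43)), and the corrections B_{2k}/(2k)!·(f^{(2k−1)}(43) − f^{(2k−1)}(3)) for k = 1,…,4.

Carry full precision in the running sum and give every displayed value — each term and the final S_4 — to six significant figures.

S_4 ≈ 120.840

The integral term ∫_3^43 ln(x) dx = 118.436.
Endpoint term: (f(3) + f(43))/2 = (1.09861 + 3.76120)/2 = 2.42991.
So far: 120.866.
Correction k=1: B_{2}/2! · (f^{(1)}(43) − f^{(1)}(3)) = 1/12 · (0.0232558 − 0.333333) = -0.0258398.
Running total after k=1: 120.840.
Correction k=2: B_{4}/4! · (f^{(3)}(43) − f^{(3)}(3)) = −1/720 · (2.51550e-05 − 0.0740741) = 0.000102846.
Running total after k=2: 120.840.
Correction k=3: B_{6}/6! · (f^{(5)}(43) − f^{(5)}(3)) = 1/30240 · (1.63256e-07 − 0.0987654) = -3.26605e-06.
Running total after k=3: 120.840.
Correction k=4: B_{8}/8! · (f^{(7)}(43) − f^{(7)}(3)) = −1/1209600 · (2.64883e-09 − 0.329218) = 2.72171e-07.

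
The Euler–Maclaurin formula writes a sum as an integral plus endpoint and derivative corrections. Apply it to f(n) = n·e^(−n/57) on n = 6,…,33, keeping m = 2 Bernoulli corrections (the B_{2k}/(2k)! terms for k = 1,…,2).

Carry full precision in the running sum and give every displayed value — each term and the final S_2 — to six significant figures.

S_2 ≈ 368.812

The integral term ∫_6^33 x·e^(−x/57) dx = 356.911.
Endpoint term: (f(6) + f(33))/2 = (5.40053 + 18.4961)/2 = 11.9483.
Integral + boundary = 368.859.
k=1: B_{2}/(2)! × [f^{(1)}(33) − f^{(1)}(6)] = 1/12 × (0.235995 − 0.805342) = -0.0474455.
After k=1: 368.812.
k=2: B_{4}/(4)! × [f^{(3)}(33) − f^{(3)}(6)] = −1/720 × (0.000417658 − 0.000801944) = 5.33731e-07.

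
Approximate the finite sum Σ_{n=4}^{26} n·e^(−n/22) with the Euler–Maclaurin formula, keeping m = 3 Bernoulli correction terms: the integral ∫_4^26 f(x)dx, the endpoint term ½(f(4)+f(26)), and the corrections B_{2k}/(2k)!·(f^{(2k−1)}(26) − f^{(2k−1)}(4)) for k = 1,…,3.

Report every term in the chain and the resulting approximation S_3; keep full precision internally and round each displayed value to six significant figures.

Integral: ∫_4^26 x·e^(−x/22) dx = 153.010.
½[f(4) + f(26)] = ½[3.33501 + 7.97473] = 5.65487.
Integral + boundary = 158.665.
Correction k=1: B_{2}/2! · (f^{(1)}(26) − f^{(1)}(4)) = 1/12 · (-0.0557674 − 0.682161) = -0.0614941.
Partial sum through k=1: 158.603.
Correction k=2: B_{4}/4! · (f^{(3)}(26) − f^{(3)}(4)) = −1/720 · (0.00115222 − 0.00485468) = 5.14231e-06.
Partial sum through k=2: 158.603.
Correction k=3: B_{6}/6! · (f^{(5)}(26) − f^{(5)}(4)) = 1/30240 · (4.99930e-06 − 1.71486e-05) = -4.01764e-10.

S_3 ≈ 158.603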